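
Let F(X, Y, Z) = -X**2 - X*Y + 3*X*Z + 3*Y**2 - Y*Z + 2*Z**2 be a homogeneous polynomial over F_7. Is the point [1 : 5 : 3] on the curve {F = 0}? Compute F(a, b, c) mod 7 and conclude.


F(1,5,3) ≡ 4 (mod 7); P is NOT on the curve.

Evaluate F(1, 5, 3) term-by-term (mod 7).
  -X**2 ↦ -1·1·1·1 = -1
  -X*Y ↦ -1·1·5·1 = -5
  3*X*Z ↦ 3·1·1·3 = 9
  3*Y**2 ↦ 3·1·25·1 = 75
  -Y*Z ↦ -1·1·5·3 = -15
  2*Z**2 ↦ 2·1·1·9 = 18
Sum: F(1, 5, 3) = (-1) + (-5) + (9) + (75) + (-15) + (18) = 81.
Reducing mod 7: 81 ≡ 4 (mod 7).
Since F(a, b, c) ≡ 4 ≠ 0 (mod 7), P does NOT lie on the curve.


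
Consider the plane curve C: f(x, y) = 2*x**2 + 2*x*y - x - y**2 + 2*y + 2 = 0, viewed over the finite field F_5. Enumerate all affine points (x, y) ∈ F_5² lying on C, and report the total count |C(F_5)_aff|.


Affine F_5-points: {(4, 0)}; count = 1.

For each of the 25 pairs (x, y) ∈ F_5², evaluate f(x, y) mod 5. Record the zeros.
  x = 0: [0↦2, 1↦3, 2↦2, 3↦4, 4↦4]  zeros at y ∈ ∅
  x = 1: [0↦3, 1↦1, 2↦2, 3↦1, 4↦3]  zeros at y ∈ ∅
  x = 2: [0↦3, 1↦3, 2↦1, 3↦2, 4↦1]  zeros at y ∈ ∅
  x = 3: [0↦2, 1↦4, 2↦4, 3↦2, 4↦3]  zeros at y ∈ ∅
  x = 4: [0↦0, 1↦4, 2↦1, 3↦1, 4↦4]  zeros at y ∈ {0}
Collecting zeros: affine points = {(4, 0)}.
Total count |C(F_5)_aff| = 1.


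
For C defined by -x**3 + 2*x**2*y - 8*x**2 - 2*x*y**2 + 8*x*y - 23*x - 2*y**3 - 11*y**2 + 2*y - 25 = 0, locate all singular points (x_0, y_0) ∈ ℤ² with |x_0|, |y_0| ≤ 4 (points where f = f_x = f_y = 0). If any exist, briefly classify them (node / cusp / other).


Singular points: {(-3, -1)}; classification: node.

Compute partial derivatives:
  f_x = -3*x**2 + 4*x*y - 16*x - 2*y**2 + 8*y - 23.
  f_y = 2*x**2 - 4*x*y + 8*x - 6*y**2 - 22*y + 2.
Scan x_0 ∈ {−4, ..., 4}. For each x_0, f_y(x_0, y) is a polynomial in y; find its integer roots y ∈ {−4, ..., 4}, then test f_x and f at those candidates.
  x = -4: f_y(-4, y) = -6*y**2 - 6*y + 2; no integer root y with |y| ≤ 4.
  x = -3: f_y(-3, y) = -6*y**2 - 10*y - 4; vanishes at y ∈ {-1}. (-3, -1): f_x = 0, f = 0 — SINGULAR.
  x = -2: f_y(-2, y) = -6*y**2 - 14*y - 6; no integer root y with |y| ≤ 4.
  x = -1: f_y(-1, y) = -6*y**2 - 18*y - 4; no integer root y with |y| ≤ 4.
  x = 0: f_y(0, y) = -6*y**2 - 22*y + 2; no integer root y with |y| ≤ 4.
  x = 1: f_y(1, y) = -6*y**2 - 26*y + 12; no integer root y with |y| ≤ 4.
  x = 2: f_y(2, y) = -6*y**2 - 30*y + 26; no integer root y with |y| ≤ 4.
  x = 3: f_y(3, y) = -6*y**2 - 34*y + 44; no integer root y with |y| ≤ 4.
  x = 4: f_y(4, y) = -6*y**2 - 38*y + 66; no integer root y with |y| ≤ 4.
Only singular point on the grid: (-3, -1).
Classify: substitute x = -3 + u, y = -1 + v and expand: f = -u**3 + 2*u**2*v - u**2 - 2*u*v**2 - 2*v**3 + v**2.
No constant or linear terms (consistent with a singular point). Quadratic part: -u**2 + v**2. Cubic part: -u**3 + 2*u**2*v - 2*u*v**2 - 2*v**3.
The quadratic part v**2 - u**2 = (v − u)(v + u) splits into two distinct linear factors, so there are two distinct tangent lines y − -1 = ±(x − -3) — this is a node (ordinary double point).
Classification: node.


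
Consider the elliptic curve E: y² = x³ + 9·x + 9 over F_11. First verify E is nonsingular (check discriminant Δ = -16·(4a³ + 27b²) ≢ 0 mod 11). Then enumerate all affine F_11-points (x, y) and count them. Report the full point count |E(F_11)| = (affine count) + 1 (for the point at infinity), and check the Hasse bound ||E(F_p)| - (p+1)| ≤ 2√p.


Affine points = {(0, 3), (0, 8), (5, 5), (5, 6), (6, 2), (6, 9), (9, 4), (9, 7)}; affine count = 8; |E(F_11)| = 9.

Discriminant check: Δ ∝ 4a³ + 27b² = 4·9³ + 27·9² = 4·729 + 27·81 ≡ 10 (mod 11). Nonzero ⇒ E is nonsingular.
For each x ∈ F_11, compute rhs = x³ + 9·x + 9 mod 11, then count y ∈ F_11 with y² ≡ rhs.
  x = 0: rhs = 9, matching y values: 3, 8 (2 points).
  x = 1: rhs = 8, matching y values: none (0 points).
  x = 2: rhs = 2, matching y values: none (0 points).
  x = 3: rhs = 8, matching y values: none (0 points).
  x = 4: rhs = 10, matching y values: none (0 points).
  x = 5: rhs = 3, matching y values: 5, 6 (2 points).
  x = 6: rhs = 4, matching y values: 2, 9 (2 points).
  x = 7: rhs = 8, matching y values: none (0 points).
  x = 8: rhs = 10, matching y values: none (0 points).
  x = 9: rhs = 5, matching y values: 4, 7 (2 points).
  x = 10: rhs = 10, matching y values: none (0 points).
Total affine count: 8.
Full point count |E(F_11)| = 8 + 1 = 9.
Hasse bound: |9 − (11+1)| = |-3| = 3 ≤ 2√11 ≈ 6.6332 ✓.


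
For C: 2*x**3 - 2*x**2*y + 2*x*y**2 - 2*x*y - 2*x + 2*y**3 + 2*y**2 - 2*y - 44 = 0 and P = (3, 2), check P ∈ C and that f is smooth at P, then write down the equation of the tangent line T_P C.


Tangent line at P: 32*x + 30*y - 156 = 0.

Step 1: f(3, 2) = 0, so P lies on C.
Step 2: partial derivatives
  f_x(x, y) = 6*x**2 - 4*x*y + 2*y**2 - 2*y - 2, f_y(x, y) = -2*x**2 + 4*x*y - 2*x + 6*y**2 + 4*y - 2.
  f_x(P) = 32, f_y(P) = 30 (gradient nonzero, so P is smooth).
Step 3: tangent line at P: 32·(x − 3) + 30·(y − 2) = 0.
Expanding: 32*x + 30*y - 156 = 0.


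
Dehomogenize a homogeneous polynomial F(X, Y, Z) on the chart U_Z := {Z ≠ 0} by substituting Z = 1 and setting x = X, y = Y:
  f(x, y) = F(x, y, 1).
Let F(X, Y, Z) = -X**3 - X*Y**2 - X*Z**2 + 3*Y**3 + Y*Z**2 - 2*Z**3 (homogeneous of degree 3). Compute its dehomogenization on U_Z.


f(x, y) = -x**3 - x*y**2 - x + 3*y**3 + y - 2

On U_Z we set Z = 1. Each monomial c·X^i·Y^j·Z^k in F becomes c·x^i·y^j·1^k = c·x^i·y^j.
Substituting Z = 1: F(X, Y, 1) = -x**3 - x*y**2 - x + 3*y**3 + y - 2.
Note: deg(f) ≤ deg(F) = 3; strict inequality happens when F is divisible by Z (lost terms).


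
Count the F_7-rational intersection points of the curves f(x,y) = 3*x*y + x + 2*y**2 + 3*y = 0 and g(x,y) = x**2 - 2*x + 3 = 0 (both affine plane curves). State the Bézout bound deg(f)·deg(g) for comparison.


Common zeros: ∅; count = 0; Bézout bound = 4.

deg(f) = 2, deg(g) = 2, so Bézout bound = 4.
Scan x ∈ F_7. For each x, list the y ∈ F_7 with f(x, y) ≡ 0 and those with g(x, y) ≡ 0 (mod 7); the common zeros in that column are the intersection.
  x = 0: f ≡ 0 at y ∈ {0, 2}; g ≡ 0 at y ∈ ∅; common: ∅.
  x = 1: f ≡ 0 at y ∈ {2}; g ≡ 0 at y ∈ ∅; common: ∅.
  x = 2: f ≡ 0 at y ∈ {2, 4}; g ≡ 0 at y ∈ ∅; common: ∅.
  x = 3: f ≡ 0 at y ∈ {2, 6}; g ≡ 0 at y ∈ ∅; common: ∅.
  x = 4: f ≡ 0 at y ∈ {1, 2}; g ≡ 0 at y ∈ ∅; common: ∅.
  x = 5: f ≡ 0 at y ∈ {2, 3}; g ≡ 0 at y ∈ ∅; common: ∅.
  x = 6: f ≡ 0 at y ∈ {2, 5}; g ≡ 0 at y ∈ ∅; common: ∅.
Collecting: common zeros = ∅, so the count is 0.
Comparison with the Bézout bound: 0 ≤ 4 = deg(f)·deg(g), as expected for curves with no common component (the affine F_7-count falls short of the bound because intersections may lie at infinity, over extension fields, or carry multiplicity).


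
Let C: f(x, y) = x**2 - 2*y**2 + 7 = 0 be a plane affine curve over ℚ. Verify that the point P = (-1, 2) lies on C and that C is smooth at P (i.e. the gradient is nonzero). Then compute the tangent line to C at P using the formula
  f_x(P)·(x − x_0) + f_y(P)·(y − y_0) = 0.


Tangent line at P: -2*x - 8*y + 14 = 0.

Step 1: f(-1, 2) = 0, so P lies on C.
Step 2: partial derivatives
  f_x(x, y) = 2*x, f_y(x, y) = -4*y.
  f_x(P) = -2, f_y(P) = -8 (gradient nonzero, so P is smooth).
Step 3: tangent line at P: -2·(x − -1) + -8·(y − 2) = 0.
Expanding: -2*x - 8*y + 14 = 0.


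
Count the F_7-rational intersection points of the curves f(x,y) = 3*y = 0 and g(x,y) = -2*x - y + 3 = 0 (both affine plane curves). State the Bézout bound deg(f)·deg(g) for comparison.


Common zeros: {(5, 0)}; count = 1; Bézout bound = 1.

deg(f) = 1, deg(g) = 1, so Bézout bound = 1.
Scan x ∈ F_7. For each x, list the y ∈ F_7 with f(x, y) ≡ 0 and those with g(x, y) ≡ 0 (mod 7); the common zeros in that column are the intersection.
  x = 0: f ≡ 0 at y ∈ {0}; g ≡ 0 at y ∈ {3}; common: ∅.
  x = 1: f ≡ 0 at y ∈ {0}; g ≡ 0 at y ∈ {1}; common: ∅.
  x = 2: f ≡ 0 at y ∈ {0}; g ≡ 0 at y ∈ {6}; common: ∅.
  x = 3: f ≡ 0 at y ∈ {0}; g ≡ 0 at y ∈ {4}; common: ∅.
  x = 4: f ≡ 0 at y ∈ {0}; g ≡ 0 at y ∈ {2}; common: ∅.
  x = 5: f ≡ 0 at y ∈ {0}; g ≡ 0 at y ∈ {0}; common: {0}.
  x = 6: f ≡ 0 at y ∈ {0}; g ≡ 0 at y ∈ {5}; common: ∅.
Collecting: common zeros = {(5, 0)}, so the count is 1.
Comparison with the Bézout bound: 1 ≤ 1 = deg(f)·deg(g), as expected for curves with no common component (the bound is attained).


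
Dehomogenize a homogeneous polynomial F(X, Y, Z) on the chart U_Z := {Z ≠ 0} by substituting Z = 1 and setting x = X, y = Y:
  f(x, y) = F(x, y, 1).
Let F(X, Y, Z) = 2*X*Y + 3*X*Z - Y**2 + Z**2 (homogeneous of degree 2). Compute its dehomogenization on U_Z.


f(x, y) = 2*x*y + 3*x - y**2 + 1

On U_Z we set Z = 1. Each monomial c·X^i·Y^j·Z^k in F becomes c·x^i·y^j·1^k = c·x^i·y^j.
Substituting Z = 1: F(X, Y, 1) = 2*x*y + 3*x - y**2 + 1.
Note: deg(f) ≤ deg(F) = 2; strict inequality happens when F is divisible by Z (lost terms).


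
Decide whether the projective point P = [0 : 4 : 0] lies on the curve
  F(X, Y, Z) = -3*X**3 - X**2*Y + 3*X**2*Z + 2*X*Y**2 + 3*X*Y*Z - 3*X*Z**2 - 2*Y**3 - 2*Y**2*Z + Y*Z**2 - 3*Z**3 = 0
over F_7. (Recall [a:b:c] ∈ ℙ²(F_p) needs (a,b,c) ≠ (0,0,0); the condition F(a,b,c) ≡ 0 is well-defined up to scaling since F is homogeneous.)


F(0,4,0) ≡ 5 (mod 7); P is NOT on the curve.

Evaluate F(0, 4, 0) term-by-term (mod 7).
  -3*X**3 ↦ -3·0·1·1 = 0
  -X**2*Y ↦ -1·0·4·1 = 0
  3*X**2*Z ↦ 3·0·1·0 = 0
  2*X*Y**2 ↦ 2·0·16·1 = 0
  3*X*Y*Z ↦ 3·0·4·0 = 0
  -3*X*Z**2 ↦ -3·0·1·0 = 0
  -2*Y**3 ↦ -2·1·64·1 = -128
  -2*Y**2*Z ↦ -2·1·16·0 = 0
  Y*Z**2 ↦ 1·1·4·0 = 0
  -3*Z**3 ↦ -3·1·1·0 = 0
Sum: F(0, 4, 0) = (0) + (0) + (0) + (0) + (0) + (0) + (-128) + (0) + (0) + (0) = -128.
Reducing mod 7: -128 ≡ 5 (mod 7).
Since F(a, b, c) ≡ 5 ≠ 0 (mod 7), P does NOT lie on the curve.


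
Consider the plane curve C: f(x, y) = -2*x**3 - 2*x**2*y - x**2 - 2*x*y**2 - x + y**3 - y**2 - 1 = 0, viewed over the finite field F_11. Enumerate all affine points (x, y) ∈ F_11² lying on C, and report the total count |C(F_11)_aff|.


Affine F_11-points: {(0, 5), (1, 3), (3, 4), (5, 1), (6, 3), (9, 9), (10, 8)}; count = 7.

For each of the 121 pairs (x, y) ∈ F_11², evaluate f(x, y) mod 11. Record the zeros.
  x = 0: [0↦10, 1↦10, 2↦3, 3↦6, 4↦3, 5↦0, 6↦3, 7↦7, 8↦7, 9↦9, 10↦8]  zeros at y ∈ {5}
  x = 1: [0↦6, 1↦2, 2↦9, 3↦0, 4↦3, 5↦2, 6↦3, 7↦1, 8↦2, 9↦1, 10↦4]  zeros at y ∈ {3}
  x = 2: [0↦10, 1↦9, 2↦4, 3↦1, 4↦6, 5↦3, 6↦9, 7↦8, 8↦6, 9↦9, 10↦1]  zeros at y ∈ ∅
  x = 3: [0↦10, 1↦8, 2↦9, 3↦8, 4↦0, 5↦2, 6↦9, 7↦5, 8↦7, 9↦10, 10↦9]  zeros at y ∈ {4}
  x = 4: [0↦5, 1↦9, 2↦1, 3↦9, 4↦6, 5↦9, 6↦2, 7↦2, 8↦4, 9↦3, 10↦5]  zeros at y ∈ ∅
  x = 5: [0↦5, 1↦0, 2↦1, 3↦3, 4↦1, 5↦1, 6↦9, 7↦9, 8↦7, 9↦9, 10↦10]  zeros at y ∈ {1}
  x = 6: [0↦9, 1↦2, 2↦8, 3↦0, 4↦6, 5↦10, 6↦7, 7↦3, 8↦4, 9↦5, 10↦1]  zeros at y ∈ {3}
  x = 7: [0↦5, 1↦3, 2↦10, 3↦10, 4↦9, 5↦2, 6↦6, 7↦5, 8↦5, 9↦1, 10↦10]  zeros at y ∈ ∅
  x = 8: [0↦3, 1↦2, 2↦6, 3↦10, 4↦9, 5↦9, 6↦5, 7↦3, 8↦9, 9↦7, 10↦3]  zeros at y ∈ ∅
  x = 9: [0↦2, 1↦9, 2↦6, 3↦10, 4↦5, 5↦8, 6↦3, 7↦7, 8↦4, 9↦0, 10↦1]  zeros at y ∈ {9}
  x = 10: [0↦1, 1↦1, 2↦9, 3↦9, 4↦7, 5↦9, 6↦10, 7↦5, 8↦0, 9↦1, 10↦3]  zeros at y ∈ {8}
Collecting zeros: affine points = {(0, 5), (1, 3), (3, 4), (5, 1), (6, 3), (9, 9), (10, 8)}.
Total count |C(F_11)_aff| = 7.


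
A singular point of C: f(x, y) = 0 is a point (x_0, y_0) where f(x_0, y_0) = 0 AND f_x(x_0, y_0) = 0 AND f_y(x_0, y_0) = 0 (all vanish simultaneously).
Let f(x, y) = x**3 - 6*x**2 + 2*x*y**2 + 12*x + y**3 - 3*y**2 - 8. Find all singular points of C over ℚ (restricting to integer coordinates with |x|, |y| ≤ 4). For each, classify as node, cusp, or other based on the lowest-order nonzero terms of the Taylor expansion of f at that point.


Singular points: {(2, 0)}; classification: cusp.

Compute partial derivatives:
  f_x = 3*x**2 - 12*x + 2*y**2 + 12.
  f_y = 4*x*y + 3*y**2 - 6*y.
Scan x_0 ∈ {−4, ..., 4}. For each x_0, f_y(x_0, y) is a polynomial in y; find its integer roots y ∈ {−4, ..., 4}, then test f_x and f at those candidates.
  x = -4: f_y(-4, y) = 3*y**2 - 22*y; vanishes at y ∈ {0}. (-4, 0): f_x = 108 ≠ 0.
  x = -3: f_y(-3, y) = 3*y**2 - 18*y; vanishes at y ∈ {0}. (-3, 0): f_x = 75 ≠ 0.
  x = -2: f_y(-2, y) = 3*y**2 - 14*y; vanishes at y ∈ {0}. (-2, 0): f_x = 48 ≠ 0.
  x = -1: f_y(-1, y) = 3*y**2 - 10*y; vanishes at y ∈ {0}. (-1, 0): f_x = 27 ≠ 0.
  x = 0: f_y(0, y) = 3*y**2 - 6*y; vanishes at y ∈ {0, 2}. (0, 0): f_x = 12 ≠ 0; (0, 2): f_x = 20 ≠ 0.
  x = 1: f_y(1, y) = 3*y**2 - 2*y; vanishes at y ∈ {0}. (1, 0): f_x = 3 ≠ 0.
  x = 2: f_y(2, y) = 3*y**2 + 2*y; vanishes at y ∈ {0}. (2, 0): f_x = 0, f = 0 — SINGULAR.
  x = 3: f_y(3, y) = 3*y**2 + 6*y; vanishes at y ∈ {-2, 0}. (3, -2): f_x = 11 ≠ 0; (3, 0): f_x = 3 ≠ 0.
  x = 4: f_y(4, y) = 3*y**2 + 10*y; vanishes at y ∈ {0}. (4, 0): f_x = 12 ≠ 0.
Only singular point on the grid: (2, 0).
Classify: substitute x = 2 + u, y = 0 + v and expand: f = u**3 + 2*u*v**2 + v**3 + v**2.
No constant or linear terms (consistent with a singular point). Quadratic part: v**2. Cubic part: u**3 + 2*u*v**2 + v**3.
The quadratic part v**2 is a perfect square, so there is a single (double) tangent line v = 0, i.e. y = 0. Restricting the cubic part to that line (v = 0) leaves u**3 ≠ 0, so f is not divisible by v and the branch is v² ≈ -u**3 to lowest order — this is a cusp.
Classification: cusp.


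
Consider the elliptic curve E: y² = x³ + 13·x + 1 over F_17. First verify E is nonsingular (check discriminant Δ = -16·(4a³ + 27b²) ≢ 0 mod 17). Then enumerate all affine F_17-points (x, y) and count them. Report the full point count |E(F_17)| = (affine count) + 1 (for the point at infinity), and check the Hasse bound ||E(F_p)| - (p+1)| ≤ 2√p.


Affine points = {(0, 1), (0, 16), (1, 7), (1, 10), (2, 1), (2, 16), (3, 4), (3, 13), (4, 7), (4, 10), (5, 2), (5, 15), (10, 3), (10, 14), (11, 8), (11, 9), (12, 7), (12, 10), (13, 2), (13, 15), (15, 1), (15, 16), (16, 2), (16, 15)}; affine count = 24; |E(F_17)| = 25.

Discriminant check: Δ ∝ 4a³ + 27b² = 4·13³ + 27·1² = 4·2197 + 27·1 ≡ 9 (mod 17). Nonzero ⇒ E is nonsingular.
For each x ∈ F_17, compute rhs = x³ + 13·x + 1 mod 17, then count y ∈ F_17 with y² ≡ rhs.
  x = 0: rhs = 1, matching y values: 1, 16 (2 points).
  x = 1: rhs = 15, matching y values: 7, 10 (2 points).
  x = 2: rhs = 1, matching y values: 1, 16 (2 points).
  x = 3: rhs = 16, matching y values: 4, 13 (2 points).
  x = 4: rhs = 15, matching y values: 7, 10 (2 points).
  x = 5: rhs = 4, matching y values: 2, 15 (2 points).
  x = 6: rhs = 6, matching y values: none (0 points).
  x = 7: rhs = 10, matching y values: none (0 points).
  x = 8: rhs = 5, matching y values: none (0 points).
  x = 9: rhs = 14, matching y values: none (0 points).
  x = 10: rhs = 9, matching y values: 3, 14 (2 points).
  x = 11: rhs = 13, matching y values: 8, 9 (2 points).
  x = 12: rhs = 15, matching y values: 7, 10 (2 points).
  x = 13: rhs = 4, matching y values: 2, 15 (2 points).
  x = 14: rhs = 3, matching y values: none (0 points).
  x = 15: rhs = 1, matching y values: 1, 16 (2 points).
  x = 16: rhs = 4, matching y values: 2, 15 (2 points).
Total affine count: 24.
Full point count |E(F_17)| = 24 + 1 = 25.
Hasse bound: |25 − (17+1)| = |7| = 7 ≤ 2√17 ≈ 8.2462 ✓.


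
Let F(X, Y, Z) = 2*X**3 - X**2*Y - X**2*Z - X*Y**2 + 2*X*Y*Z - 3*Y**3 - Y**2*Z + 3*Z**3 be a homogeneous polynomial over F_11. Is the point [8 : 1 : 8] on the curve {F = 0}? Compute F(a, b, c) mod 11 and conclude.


F(8,1,8) ≡ 3 (mod 11); P is NOT on the curve.

Evaluate F(8, 1, 8) term-by-term (mod 11).
  2*X**3 ↦ 2·512·1·1 = 1024
  -X**2*Y ↦ -1·64·1·1 = -64
  -X**2*Z ↦ -1·64·1·8 = -512
  -X*Y**2 ↦ -1·8·1·1 = -8
  2*X*Y*Z ↦ 2·8·1·8 = 128
  -3*Y**3 ↦ -3·1·1·1 = -3
  -Y**2*Z ↦ -1·1·1·8 = -8
  3*Z**3 ↦ 3·1·1·512 = 1536
Sum: F(8, 1, 8) = (1024) + (-64) + (-512) + (-8) + (128) + (-3) + (-8) + (1536) = 2093.
Reducing mod 11: 2093 ≡ 3 (mod 11).
Since F(a, b, c) ≡ 3 ≠ 0 (mod 11), P does NOT lie on the curve.


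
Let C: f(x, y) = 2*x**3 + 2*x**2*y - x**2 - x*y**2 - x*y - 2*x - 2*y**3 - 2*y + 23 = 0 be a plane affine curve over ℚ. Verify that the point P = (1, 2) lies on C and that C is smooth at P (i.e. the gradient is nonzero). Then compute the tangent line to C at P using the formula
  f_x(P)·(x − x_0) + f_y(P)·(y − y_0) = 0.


Tangent line at P: 4*x - 29*y + 54 = 0.

Step 1: f(1, 2) = 0, so P lies on C.
Step 2: partial derivatives
  f_x(x, y) = 6*x**2 + 4*x*y - 2*x - y**2 - y - 2, f_y(x, y) = 2*x**2 - 2*x*y - x - 6*y**2 - 2.
  f_x(P) = 4, f_y(P) = -29 (gradient nonzero, so P is smooth).
Step 3: tangent line at P: 4·(x − 1) + -29·(y − 2) = 0.
Expanding: 4*x - 29*y + 54 = 0.


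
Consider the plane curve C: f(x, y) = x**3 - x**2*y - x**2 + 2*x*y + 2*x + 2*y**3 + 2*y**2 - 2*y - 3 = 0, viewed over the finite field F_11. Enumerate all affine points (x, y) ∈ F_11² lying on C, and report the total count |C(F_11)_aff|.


Affine F_11-points: {(0, 8), (1, 10), (3, 6), (3, 7), (3, 8), (6, 8), (8, 2), (9, 5)}; count = 8.

For each of the 121 pairs (x, y) ∈ F_11², evaluate f(x, y) mod 11. Record the zeros.
  x = 0: [0↦8, 1↦10, 2↦6, 3↦8, 4↦6, 5↦1, 6↦5, 7↦8, 8↦0, 9↦4, 10↦10]  zeros at y ∈ {8}
  x = 1: [0↦10, 1↦2, 2↦10, 3↦2, 4↦1, 5↦8, 6↦2, 7↦6, 8↦10, 9↦4, 10↦0]  zeros at y ∈ {10}
  x = 2: [0↦5, 1↦7, 2↦3, 3↦5, 4↦3, 5↦9, 6↦2, 7↦5, 8↦8, 9↦1, 10↦7]  zeros at y ∈ ∅
  x = 3: [0↦10, 1↦9, 2↦2, 3↦1, 4↦7, 5↦10, 6↦0, 7↦0, 8↦0, 9↦1, 10↦4]  zeros at y ∈ {6, 7, 8}
  x = 4: [0↦9, 1↦3, 2↦2, 3↦7, 4↦8, 5↦6, 6↦2, 7↦8, 8↦3, 9↦10, 10↦8]  zeros at y ∈ ∅
  x = 5: [0↦8, 1↦6, 2↦9, 3↦7, 4↦1, 5↦3, 6↦3, 7↦2, 8↦1, 9↦1, 10↦3]  zeros at y ∈ ∅
  x = 6: [0↦2, 1↦2, 2↦7, 3↦7, 4↦3, 5↦7, 6↦9, 7↦10, 8↦0, 9↦2, 10↦6]  zeros at y ∈ {8}
  x = 7: [0↦8, 1↦8, 2↦2, 3↦2, 4↦9, 5↦2, 6↦4, 7↦5, 8↦6, 9↦8, 10↦1]  zeros at y ∈ ∅
  x = 8: [0↦10, 1↦8, 2↦0, 3↦9, 4↦3, 5↦5, 6↦5, 7↦4, 8↦3, 9↦3, 10↦5]  zeros at y ∈ {2}
  x = 9: [0↦3, 1↦8, 2↦7, 3↦1, 4↦2, 5↦0, 6↦7, 7↦2, 8↦8, 9↦4, 10↦2]  zeros at y ∈ {5}
  x = 10: [0↦4, 1↦3, 2↦7, 3↦6, 4↦1, 5↦4, 6↦5, 7↦5, 8↦5, 9↦6, 10↦9]  zeros at y ∈ ∅
Collecting zeros: affine points = {(0, 8), (1, 10), (3, 6), (3, 7), (3, 8), (6, 8), (8, 2), (9, 5)}.
Total count |C(F_11)_aff| = 8.


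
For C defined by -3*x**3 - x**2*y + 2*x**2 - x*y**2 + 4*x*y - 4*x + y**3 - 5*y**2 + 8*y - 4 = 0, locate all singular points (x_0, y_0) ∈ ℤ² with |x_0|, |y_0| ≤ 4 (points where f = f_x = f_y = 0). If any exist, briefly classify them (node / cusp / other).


Singular points: {(0, 2)}; classification: cusp.

Compute partial derivatives:
  f_x = -9*x**2 - 2*x*y + 4*x - y**2 + 4*y - 4.
  f_y = -x**2 - 2*x*y + 4*x + 3*y**2 - 10*y + 8.
Scan x_0 ∈ {−4, ..., 4}. For each x_0, f_y(x_0, y) is a polynomial in y; find its integer roots y ∈ {−4, ..., 4}, then test f_x and f at those candidates.
  x = -4: f_y(-4, y) = 3*y**2 - 2*y - 24; no integer root y with |y| ≤ 4.
  x = -3: f_y(-3, y) = 3*y**2 - 4*y - 13; no integer root y with |y| ≤ 4.
  x = -2: f_y(-2, y) = 3*y**2 - 6*y - 4; no integer root y with |y| ≤ 4.
  x = -1: f_y(-1, y) = 3*y**2 - 8*y + 3; no integer root y with |y| ≤ 4.
  x = 0: f_y(0, y) = 3*y**2 - 10*y + 8; vanishes at y ∈ {2}. (0, 2): f_x = 0, f = 0 — SINGULAR.
  x = 1: f_y(1, y) = 3*y**2 - 12*y + 11; no integer root y with |y| ≤ 4.
  x = 2: f_y(2, y) = 3*y**2 - 14*y + 12; no integer root y with |y| ≤ 4.
  x = 3: f_y(3, y) = 3*y**2 - 16*y + 11; no integer root y with |y| ≤ 4.
  x = 4: f_y(4, y) = 3*y**2 - 18*y + 8; no integer root y with |y| ≤ 4.
Only singular point on the grid: (0, 2).
Classify: substitute x = 0 + u, y = 2 + v and expand: f = -3*u**3 - u**2*v - u*v**2 + v**3 + v**2.
No constant or linear terms (consistent with a singular point). Quadratic part: v**2. Cubic part: -3*u**3 - u**2*v - u*v**2 + v**3.
The quadratic part v**2 is a perfect square, so there is a single (double) tangent line v = 0, i.e. y = 2. Restricting the cubic part to that line (v = 0) leaves -3*u**3 ≠ 0, so f is not divisible by v and the branch is v² ≈ 3*u**3 to lowest order — this is a cusp.
Classification: cusp.


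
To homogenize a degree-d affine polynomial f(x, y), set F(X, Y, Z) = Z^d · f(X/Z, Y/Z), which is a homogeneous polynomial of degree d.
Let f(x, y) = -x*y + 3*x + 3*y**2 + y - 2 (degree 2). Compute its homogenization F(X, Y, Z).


F(X, Y, Z) = -X*Y + 3*X*Z + 3*Y**2 + Y*Z - 2*Z**2

deg(f) = 2.
Substitute x = X/Z, y = Y/Z into f, then multiply by Z^2.
  monomial -1·x^1·y^1 ↦ -1·X^1·Y^1·Z^0.
  monomial 3·x^1·y^0 ↦ 3·X^1·Y^0·Z^1.
  monomial 3·x^0·y^2 ↦ 3·X^0·Y^2·Z^0.
  monomial 1·x^0·y^1 ↦ 1·X^0·Y^1·Z^1.
  monomial -2·x^0·y^0 ↦ -2·X^0·Y^0·Z^2.
Collecting: F(X, Y, Z) = -X*Y + 3*X*Z + 3*Y**2 + Y*Z - 2*Z**2.


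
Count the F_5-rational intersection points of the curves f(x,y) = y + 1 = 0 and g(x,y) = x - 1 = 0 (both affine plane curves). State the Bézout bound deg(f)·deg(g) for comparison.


Common zeros: {(1, 4)}; count = 1; Bézout bound = 1.

deg(f) = 1, deg(g) = 1, so Bézout bound = 1.
Scan x ∈ F_5. For each x, list the y ∈ F_5 with f(x, y) ≡ 0 and those with g(x, y) ≡ 0 (mod 5); the common zeros in that column are the intersection.
  x = 0: f ≡ 0 at y ∈ {4}; g ≡ 0 at y ∈ ∅; common: ∅.
  x = 1: f ≡ 0 at y ∈ {4}; g ≡ 0 at y ∈ {0, 1, 2, 3, 4}; common: {4}.
  x = 2: f ≡ 0 at y ∈ {4}; g ≡ 0 at y ∈ ∅; common: ∅.
  x = 3: f ≡ 0 at y ∈ {4}; g ≡ 0 at y ∈ ∅; common: ∅.
  x = 4: f ≡ 0 at y ∈ {4}; g ≡ 0 at y ∈ ∅; common: ∅.
Collecting: common zeros = {(1, 4)}, so the count is 1.
Comparison with the Bézout bound: 1 ≤ 1 = deg(f)·deg(g), as expected for curves with no common component (the bound is attained).


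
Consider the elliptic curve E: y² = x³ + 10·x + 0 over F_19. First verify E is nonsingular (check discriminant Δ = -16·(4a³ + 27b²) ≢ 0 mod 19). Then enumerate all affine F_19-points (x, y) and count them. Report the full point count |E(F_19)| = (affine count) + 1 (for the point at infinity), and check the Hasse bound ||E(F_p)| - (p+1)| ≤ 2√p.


Affine points = {(0, 0), (1, 7), (1, 12), (2, 3), (2, 16), (3, 0), (4, 3), (4, 16), (5, 2), (5, 17), (10, 6), (10, 13), (11, 4), (11, 15), (12, 9), (12, 10), (13, 3), (13, 16), (16, 0)}; affine count = 19; |E(F_19)| = 20.

Discriminant check: Δ ∝ 4a³ + 27b² = 4·10³ + 27·0² = 4·1000 + 27·0 ≡ 10 (mod 19). Nonzero ⇒ E is nonsingular.
For each x ∈ F_19, compute rhs = x³ + 10·x + 0 mod 19, then count y ∈ F_19 with y² ≡ rhs.
  x = 0: rhs = 0, matching y values: 0 (1 points).
  x = 1: rhs = 11, matching y values: 7, 12 (2 points).
  x = 2: rhs = 9, matching y values: 3, 16 (2 points).
  x = 3: rhs = 0, matching y values: 0 (1 points).
  x = 4: rhs = 9, matching y values: 3, 16 (2 points).
  x = 5: rhs = 4, matching y values: 2, 17 (2 points).
  x = 6: rhs = 10, matching y values: none (0 points).
  x = 7: rhs = 14, matching y values: none (0 points).
  x = 8: rhs = 3, matching y values: none (0 points).
  x = 9: rhs = 2, matching y values: none (0 points).
  x = 10: rhs = 17, matching y values: 6, 13 (2 points).
  x = 11: rhs = 16, matching y values: 4, 15 (2 points).
  x = 12: rhs = 5, matching y values: 9, 10 (2 points).
  x = 13: rhs = 9, matching y values: 3, 16 (2 points).
  x = 14: rhs = 15, matching y values: none (0 points).
  x = 15: rhs = 10, matching y values: none (0 points).
  x = 16: rhs = 0, matching y values: 0 (1 points).
  x = 17: rhs = 10, matching y values: none (0 points).
  x = 18: rhs = 8, matching y values: none (0 points).
Total affine count: 19.
Full point count |E(F_19)| = 19 + 1 = 20.
Hasse bound: |20 − (19+1)| = |0| = 0 ≤ 2√19 ≈ 8.7178 ✓.


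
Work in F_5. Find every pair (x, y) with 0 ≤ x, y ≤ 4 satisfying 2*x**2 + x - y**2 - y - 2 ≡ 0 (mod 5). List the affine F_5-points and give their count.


Affine F_5-points: {(1, 2)}; count = 1.

For each of the 25 pairs (x, y) ∈ F_5², evaluate f(x, y) mod 5. Record the zeros.
  x = 0: [0↦3, 1↦1, 2↦2, 3↦1, 4↦3]  zeros at y ∈ ∅
  x = 1: [0↦1, 1↦4, 2↦0, 3↦4, 4↦1]  zeros at y ∈ {2}
  x = 2: [0↦3, 1↦1, 2↦2, 3↦1, 4↦3]  zeros at y ∈ ∅
  x = 3: [0↦4, 1↦2, 2↦3, 3↦2, 4↦4]  zeros at y ∈ ∅
  x = 4: [0↦4, 1↦2, 2↦3, 3↦2, 4↦4]  zeros at y ∈ ∅
Collecting zeros: affine points = {(1, 2)}.
Total count |C(F_5)_aff| = 1.


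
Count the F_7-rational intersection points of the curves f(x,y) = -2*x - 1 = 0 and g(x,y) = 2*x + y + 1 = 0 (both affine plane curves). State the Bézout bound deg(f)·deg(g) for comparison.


Common zeros: {(3, 0)}; count = 1; Bézout bound = 1.

deg(f) = 1, deg(g) = 1, so Bézout bound = 1.
Scan x ∈ F_7. For each x, list the y ∈ F_7 with f(x, y) ≡ 0 and those with g(x, y) ≡ 0 (mod 7); the common zeros in that column are the intersection.
  x = 0: f ≡ 0 at y ∈ ∅; g ≡ 0 at y ∈ {6}; common: ∅.
  x = 1: f ≡ 0 at y ∈ ∅; g ≡ 0 at y ∈ {4}; common: ∅.
  x = 2: f ≡ 0 at y ∈ ∅; g ≡ 0 at y ∈ {2}; common: ∅.
  x = 3: f ≡ 0 at y ∈ {0, 1, 2, 3, 4, 5, 6}; g ≡ 0 at y ∈ {0}; common: {0}.
  x = 4: f ≡ 0 at y ∈ ∅; g ≡ 0 at y ∈ {5}; common: ∅.
  x = 5: f ≡ 0 at y ∈ ∅; g ≡ 0 at y ∈ {3}; common: ∅.
  x = 6: f ≡ 0 at y ∈ ∅; g ≡ 0 at y ∈ {1}; common: ∅.
Collecting: common zeros = {(3, 0)}, so the count is 1.
Comparison with the Bézout bound: 1 ≤ 1 = deg(f)·deg(g), as expected for curves with no common component (the bound is attained).


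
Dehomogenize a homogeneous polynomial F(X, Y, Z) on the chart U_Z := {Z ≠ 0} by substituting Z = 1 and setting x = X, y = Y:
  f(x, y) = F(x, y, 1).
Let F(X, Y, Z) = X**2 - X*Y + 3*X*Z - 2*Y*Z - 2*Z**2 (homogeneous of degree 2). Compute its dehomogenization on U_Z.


f(x, y) = x**2 - x*y + 3*x - 2*y - 2

On U_Z we set Z = 1. Each monomial c·X^i·Y^j·Z^k in F becomes c·x^i·y^j·1^k = c·x^i·y^j.
Substituting Z = 1: F(X, Y, 1) = x**2 - x*y + 3*x - 2*y - 2.
Note: deg(f) ≤ deg(F) = 2; strict inequality happens when F is divisible by Z (lost terms).


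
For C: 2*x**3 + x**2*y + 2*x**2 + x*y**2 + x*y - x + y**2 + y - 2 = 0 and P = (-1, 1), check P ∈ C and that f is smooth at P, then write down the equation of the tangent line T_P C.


Tangent line at P: x + y = 0.

Step 1: f(-1, 1) = 0, so P lies on C.
Step 2: partial derivatives
  f_x(x, y) = 6*x**2 + 2*x*y + 4*x + y**2 + y - 1, f_y(x, y) = x**2 + 2*x*y + x + 2*y + 1.
  f_x(P) = 1, f_y(P) = 1 (gradient nonzero, so P is smooth).
Step 3: tangent line at P: 1·(x − -1) + 1·(y − 1) = 0.
Expanding: x + y = 0.


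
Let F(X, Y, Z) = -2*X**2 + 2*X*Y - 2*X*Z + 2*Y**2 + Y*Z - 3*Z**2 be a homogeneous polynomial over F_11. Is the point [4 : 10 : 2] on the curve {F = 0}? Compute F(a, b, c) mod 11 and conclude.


F(4,10,2) ≡ 9 (mod 11); P is NOT on the curve.

Evaluate F(4, 10, 2) term-by-term (mod 11).
  -2*X**2 ↦ -2·16·1·1 = -32
  2*X*Y ↦ 2·4·10·1 = 80
  -2*X*Z ↦ -2·4·1·2 = -16
  2*Y**2 ↦ 2·1·100·1 = 200
  Y*Z ↦ 1·1·10·2 = 20
  -3*Z**2 ↦ -3·1·1·4 = -12
Sum: F(4, 10, 2) = (-32) + (80) + (-16) + (200) + (20) + (-12) = 240.
Reducing mod 11: 240 ≡ 9 (mod 11).
Since F(a, b, c) ≡ 9 ≠ 0 (mod 11), P does NOT lie on the curve.


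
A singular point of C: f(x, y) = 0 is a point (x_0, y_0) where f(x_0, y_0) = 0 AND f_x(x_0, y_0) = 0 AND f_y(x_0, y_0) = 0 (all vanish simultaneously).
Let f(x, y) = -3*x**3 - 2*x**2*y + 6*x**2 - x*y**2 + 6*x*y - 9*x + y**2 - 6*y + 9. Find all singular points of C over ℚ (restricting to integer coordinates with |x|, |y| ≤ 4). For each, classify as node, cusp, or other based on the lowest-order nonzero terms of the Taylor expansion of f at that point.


Singular points: {(0, 3)}; classification: cusp.

Compute partial derivatives:
  f_x = -9*x**2 - 4*x*y + 12*x - y**2 + 6*y - 9.
  f_y = -2*x**2 - 2*x*y + 6*x + 2*y - 6.
Scan x_0 ∈ {−4, ..., 4}. For each x_0, f_y(x_0, y) is a polynomial in y; find its integer roots y ∈ {−4, ..., 4}, then test f_x and f at those candidates.
  x = -4: f_y(-4, y) = 10*y - 62; no integer root y with |y| ≤ 4.
  x = -3: f_y(-3, y) = 8*y - 42; no integer root y with |y| ≤ 4.
  x = -2: f_y(-2, y) = 6*y - 26; no integer root y with |y| ≤ 4.
  x = -1: f_y(-1, y) = 4*y - 14; no integer root y with |y| ≤ 4.
  x = 0: f_y(0, y) = 2*y - 6; vanishes at y ∈ {3}. (0, 3): f_x = 0, f = 0 — SINGULAR.
  x = 1: f_y(1, y) = -2; no integer root y with |y| ≤ 4.
  x = 2: f_y(2, y) = -2*y - 2; vanishes at y ∈ {-1}. (2, -1): f_x = -20 ≠ 0.
  x = 3: f_y(3, y) = -4*y - 6; no integer root y with |y| ≤ 4.
  x = 4: f_y(4, y) = -6*y - 14; no integer root y with |y| ≤ 4.
Only singular point on the grid: (0, 3).
Classify: substitute x = 0 + u, y = 3 + v and expand: f = -3*u**3 - 2*u**2*v - u*v**2 + v**2.
No constant or linear terms (consistent with a singular point). Quadratic part: v**2. Cubic part: -3*u**3 - 2*u**2*v - u*v**2.
The quadratic part v**2 is a perfect square, so there is a single (double) tangent line v = 0, i.e. y = 3. Restricting the cubic part to that line (v = 0) leaves -3*u**3 ≠ 0, so f is not divisible by v and the branch is v² ≈ 3*u**3 to lowest order — this is a cusp.
Classification: cusp.


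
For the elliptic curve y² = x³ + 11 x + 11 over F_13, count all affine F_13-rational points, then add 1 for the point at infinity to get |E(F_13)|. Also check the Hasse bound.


Affine points = {(1, 6), (1, 7), (5, 3), (5, 10), (8, 0), (10, 4), (10, 9), (12, 5), (12, 8)}; affine count = 9; |E(F_13)| = 10.

Discriminant check: Δ ∝ 4a³ + 27b² = 4·11³ + 27·11² = 4·1331 + 27·121 ≡ 11 (mod 13). Nonzero ⇒ E is nonsingular.
For each x ∈ F_13, compute rhs = x³ + 11·x + 11 mod 13, then count y ∈ F_13 with y² ≡ rhs.
  x = 0: rhs = 11, matching y values: none (0 points).
  x = 1: rhs = 10, matching y values: 6, 7 (2 points).
  x = 2: rhs = 2, matching y values: none (0 points).
  x = 3: rhs = 6, matching y values: none (0 points).
  x = 4: rhs = 2, matching y values: none (0 points).
  x = 5: rhs = 9, matching y values: 3, 10 (2 points).
  x = 6: rhs = 7, matching y values: none (0 points).
  x = 7: rhs = 2, matching y values: none (0 points).
  x = 8: rhs = 0, matching y values: 0 (1 points).
  x = 9: rhs = 7, matching y values: none (0 points).
  x = 10: rhs = 3, matching y values: 4, 9 (2 points).
  x = 11: rhs = 7, matching y values: none (0 points).
  x = 12: rhs = 12, matching y values: 5, 8 (2 points).
Total affine count: 9.
Full point count |E(F_13)| = 9 + 1 = 10.
Hasse bound: |10 − (13+1)| = |-4| = 4 ≤ 2√13 ≈ 7.2111 ✓.


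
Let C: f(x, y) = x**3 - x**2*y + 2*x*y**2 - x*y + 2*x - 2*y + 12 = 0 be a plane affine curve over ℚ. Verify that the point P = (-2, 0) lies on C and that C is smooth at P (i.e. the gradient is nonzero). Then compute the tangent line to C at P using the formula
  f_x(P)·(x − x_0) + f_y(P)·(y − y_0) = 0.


Tangent line at P: 14*x - 4*y + 28 = 0.

Step 1: f(-2, 0) = 0, so P lies on C.
Step 2: partial derivatives
  f_x(x, y) = 3*x**2 - 2*x*y + 2*y**2 - y + 2, f_y(x, y) = -x**2 + 4*x*y - x - 2.
  f_x(P) = 14, f_y(P) = -4 (gradient nonzero, so P is smooth).
Step 3: tangent line at P: 14·(x − -2) + -4·(y − 0) = 0.
Expanding: 14*x - 4*y + 28 = 0.


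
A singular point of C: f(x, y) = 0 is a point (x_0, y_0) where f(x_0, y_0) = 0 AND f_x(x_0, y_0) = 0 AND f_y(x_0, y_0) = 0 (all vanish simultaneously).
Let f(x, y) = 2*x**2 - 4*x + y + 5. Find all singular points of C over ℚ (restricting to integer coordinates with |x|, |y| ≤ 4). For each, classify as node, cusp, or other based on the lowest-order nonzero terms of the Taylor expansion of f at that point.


No singular points in the scanned grid; C is smooth there.

Compute partial derivatives:
  f_x = 4*x - 4.
  f_y = 1.
f_y = 1 is a nonzero constant, so f_y never vanishes: no point (x, y) can satisfy f = f_x = f_y = 0. In particular no (x, y) ∈ {−4, ..., 4}² is singular; the curve is smooth.


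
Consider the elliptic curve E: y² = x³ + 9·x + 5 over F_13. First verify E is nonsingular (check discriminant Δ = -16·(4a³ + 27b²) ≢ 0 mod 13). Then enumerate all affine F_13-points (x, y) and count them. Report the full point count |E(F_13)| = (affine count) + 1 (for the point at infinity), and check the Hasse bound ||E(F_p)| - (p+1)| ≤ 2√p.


Affine points = {(4, 1), (4, 12), (8, 2), (8, 11), (9, 3), (9, 10), (10, 4), (10, 9)}; affine count = 8; |E(F_13)| = 9.

Discriminant check: Δ ∝ 4a³ + 27b² = 4·9³ + 27·5² = 4·729 + 27·25 ≡ 3 (mod 13). Nonzero ⇒ E is nonsingular.
For each x ∈ F_13, compute rhs = x³ + 9·x + 5 mod 13, then count y ∈ F_13 with y² ≡ rhs.
  x = 0: rhs = 5, matching y values: none (0 points).
  x = 1: rhs = 2, matching y values: none (0 points).
  x = 2: rhs = 5, matching y values: none (0 points).
  x = 3: rhs = 7, matching y values: none (0 points).
  x = 4: rhs = 1, matching y values: 1, 12 (2 points).
  x = 5: rhs = 6, matching y values: none (0 points).
  x = 6: rhs = 2, matching y values: none (0 points).
  x = 7: rhs = 8, matching y values: none (0 points).
  x = 8: rhs = 4, matching y values: 2, 11 (2 points).
  x = 9: rhs = 9, matching y values: 3, 10 (2 points).
  x = 10: rhs = 3, matching y values: 4, 9 (2 points).
  x = 11: rhs = 5, matching y values: none (0 points).
  x = 12: rhs = 8, matching y values: none (0 points).
Total affine count: 8.
Full point count |E(F_13)| = 8 + 1 = 9.
Hasse bound: |9 − (13+1)| = |-5| = 5 ≤ 2√13 ≈ 7.2111 ✓.


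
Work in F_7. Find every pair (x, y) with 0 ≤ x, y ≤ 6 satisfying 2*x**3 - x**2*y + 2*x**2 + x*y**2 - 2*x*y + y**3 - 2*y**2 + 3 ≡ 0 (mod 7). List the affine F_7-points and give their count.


Affine F_7-points: {(0, 4), (0, 6), (1, 0), (2, 5), (5, 3)}; count = 5.

For each of the 49 pairs (x, y) ∈ F_7², evaluate f(x, y) mod 7. Record the zeros.
  x = 0: [0↦3, 1↦2, 2↦3, 3↦5, 4↦0, 5↦1, 6↦0]  zeros at y ∈ {4, 6}
  x = 1: [0↦0, 1↦4, 2↦5, 3↦2, 4↦1, 5↦1, 6↦1]  zeros at y ∈ {0}
  x = 2: [0↦6, 1↦6, 2↦5, 3↦2, 4↦3, 5↦0, 6↦6]  zeros at y ∈ {5}
  x = 3: [0↦5, 1↦6, 2↦1, 3↦3, 4↦4, 5↦3, 6↦6]  zeros at y ∈ ∅
  x = 4: [0↦2, 1↦2, 2↦5, 3↦3, 4↦2, 5↦1, 6↦6]  zeros at y ∈ ∅
  x = 5: [0↦2, 1↦6, 2↦1, 3↦0, 4↦2, 5↦6, 6↦4]  zeros at y ∈ {3}
  x = 6: [0↦3, 1↦2, 2↦1, 3↦6, 4↦2, 5↦2, 6↦5]  zeros at y ∈ ∅
Collecting zeros: affine points = {(0, 4), (0, 6), (1, 0), (2, 5), (5, 3)}.
Total count |C(F_7)_aff| = 5.


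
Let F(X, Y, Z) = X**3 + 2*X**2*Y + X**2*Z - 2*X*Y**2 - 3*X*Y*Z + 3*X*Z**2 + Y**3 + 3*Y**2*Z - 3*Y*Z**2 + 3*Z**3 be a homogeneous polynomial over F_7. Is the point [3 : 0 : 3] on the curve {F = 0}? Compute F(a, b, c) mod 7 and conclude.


F(3,0,3) ≡ 6 (mod 7); P is NOT on the curve.

Evaluate F(3, 0, 3) term-by-term (mod 7).
  X**3 ↦ 1·27·1·1 = 27
  2*X**2*Y ↦ 2·9·0·1 = 0
  X**2*Z ↦ 1·9·1·3 = 27
  -2*X*Y**2 ↦ -2·3·0·1 = 0
  -3*X*Y*Z ↦ -3·3·0·3 = 0
  3*X*Z**2 ↦ 3·3·1·9 = 81
  Y**3 ↦ 1·1·0·1 = 0
  3*Y**2*Z ↦ 3·1·0·3 = 0
  -3*Y*Z**2 ↦ -3·1·0·9 = 0
  3*Z**3 ↦ 3·1·1·27 = 81
Sum: F(3, 0, 3) = (27) + (0) + (27) + (0) + (0) + (81) + (0) + (0) + (0) + (81) = 216.
Reducing mod 7: 216 ≡ 6 (mod 7).
Since F(a, b, c) ≡ 6 ≠ 0 (mod 7), P does NOT lie on the curve.


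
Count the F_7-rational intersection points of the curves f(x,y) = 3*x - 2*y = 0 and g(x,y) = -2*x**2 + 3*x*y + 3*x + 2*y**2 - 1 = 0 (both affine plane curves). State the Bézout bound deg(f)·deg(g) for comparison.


Common zeros: {(5, 4)}; count = 1; Bézout bound = 2.

deg(f) = 1, deg(g) = 2, so Bézout bound = 2.
Scan x ∈ F_7. For each x, list the y ∈ F_7 with f(x, y) ≡ 0 and those with g(x, y) ≡ 0 (mod 7); the common zeros in that column are the intersection.
  x = 0: f ≡ 0 at y ∈ {0}; g ≡ 0 at y ∈ {2, 5}; common: ∅.
  x = 1: f ≡ 0 at y ∈ {5}; g ≡ 0 at y ∈ {0, 2}; common: ∅.
  x = 2: f ≡ 0 at y ∈ {3}; g ≡ 0 at y ∈ {5, 6}; common: ∅.
  x = 3: f ≡ 0 at y ∈ {1}; g ≡ 0 at y ∈ {3}; common: ∅.
  x = 4: f ≡ 0 at y ∈ {6}; g ≡ 0 at y ∈ {0, 1}; common: ∅.
  x = 5: f ≡ 0 at y ∈ {4}; g ≡ 0 at y ∈ {4, 6}; common: {4}.
  x = 6: f ≡ 0 at y ∈ {2}; g ≡ 0 at y ∈ {1, 4}; common: ∅.
Collecting: common zeros = {(5, 4)}, so the count is 1.
Comparison with the Bézout bound: 1 ≤ 2 = deg(f)·deg(g), as expected for curves with no common component (the affine F_7-count falls short of the bound because intersections may lie at infinity, over extension fields, or carry multiplicity).


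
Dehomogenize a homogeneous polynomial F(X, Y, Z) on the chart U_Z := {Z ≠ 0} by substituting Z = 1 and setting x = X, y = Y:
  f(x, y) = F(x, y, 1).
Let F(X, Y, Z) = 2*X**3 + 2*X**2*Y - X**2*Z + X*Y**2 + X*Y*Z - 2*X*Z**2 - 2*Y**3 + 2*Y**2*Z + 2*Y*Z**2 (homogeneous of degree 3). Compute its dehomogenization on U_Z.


f(x, y) = 2*x**3 + 2*x**2*y - x**2 + x*y**2 + x*y - 2*x - 2*y**3 + 2*y**2 + 2*y

On U_Z we set Z = 1. Each monomial c·X^i·Y^j·Z^k in F becomes c·x^i·y^j·1^k = c·x^i·y^j.
Substituting Z = 1: F(X, Y, 1) = 2*x**3 + 2*x**2*y - x**2 + x*y**2 + x*y - 2*x - 2*y**3 + 2*y**2 + 2*y.
Note: deg(f) ≤ deg(F) = 3; strict inequality happens when F is divisible by Z (lost terms).


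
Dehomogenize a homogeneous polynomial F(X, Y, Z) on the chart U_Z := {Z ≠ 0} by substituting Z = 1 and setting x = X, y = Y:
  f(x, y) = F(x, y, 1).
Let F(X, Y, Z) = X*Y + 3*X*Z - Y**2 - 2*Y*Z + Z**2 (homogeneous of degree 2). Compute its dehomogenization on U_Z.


f(x, y) = x*y + 3*x - y**2 - 2*y + 1

On U_Z we set Z = 1. Each monomial c·X^i·Y^j·Z^k in F becomes c·x^i·y^j·1^k = c·x^i·y^j.
Substituting Z = 1: F(X, Y, 1) = x*y + 3*x - y**2 - 2*y + 1.
Note: deg(f) ≤ deg(F) = 2; strict inequality happens when F is divisible by Z (lost terms).


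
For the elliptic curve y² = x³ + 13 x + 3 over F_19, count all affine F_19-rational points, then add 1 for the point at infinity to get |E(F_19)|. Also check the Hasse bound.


Affine points = {(1, 6), (1, 13), (4, 9), (4, 10), (7, 0), (8, 7), (8, 12), (12, 5), (12, 14), (15, 1), (15, 18), (17, 8), (17, 11)}; affine count = 13; |E(F_19)| = 14.

Discriminant check: Δ ∝ 4a³ + 27b² = 4·13³ + 27·3² = 4·2197 + 27·9 ≡ 6 (mod 19). Nonzero ⇒ E is nonsingular.
For each x ∈ F_19, compute rhs = x³ + 13·x + 3 mod 19, then count y ∈ F_19 with y² ≡ rhs.
  x = 0: rhs = 3, matching y values: none (0 points).
  x = 1: rhs = 17, matching y values: 6, 13 (2 points).
  x = 2: rhs = 18, matching y values: none (0 points).
  x = 3: rhs = 12, matching y values: none (0 points).
  x = 4: rhs = 5, matching y values: 9, 10 (2 points).
  x = 5: rhs = 3, matching y values: none (0 points).
  x = 6: rhs = 12, matching y values: none (0 points).
  x = 7: rhs = 0, matching y values: 0 (1 points).
  x = 8: rhs = 11, matching y values: 7, 12 (2 points).
  x = 9: rhs = 13, matching y values: none (0 points).
  x = 10: rhs = 12, matching y values: none (0 points).
  x = 11: rhs = 14, matching y values: none (0 points).
  x = 12: rhs = 6, matching y values: 5, 14 (2 points).
  x = 13: rhs = 13, matching y values: none (0 points).
  x = 14: rhs = 3, matching y values: none (0 points).
  x = 15: rhs = 1, matching y values: 1, 18 (2 points).
  x = 16: rhs = 13, matching y values: none (0 points).
  x = 17: rhs = 7, matching y values: 8, 11 (2 points).
  x = 18: rhs = 8, matching y values: none (0 points).
Total affine count: 13.
Full point count |E(F_19)| = 13 + 1 = 14.
Hasse bound: |14 − (19+1)| = |-6| = 6 ≤ 2√19 ≈ 8.7178 ✓.
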